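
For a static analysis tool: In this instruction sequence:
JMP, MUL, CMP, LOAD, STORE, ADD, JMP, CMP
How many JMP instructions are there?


Scanning instruction sequence for JMP:
  Position 1: JMP <- MATCH
  Position 2: MUL
  Position 3: CMP
  Position 4: LOAD
  Position 5: STORE
  Position 6: ADD
  Position 7: JMP <- MATCH
  Position 8: CMP
Matches at positions: [1, 7]
Total JMP count: 2

2


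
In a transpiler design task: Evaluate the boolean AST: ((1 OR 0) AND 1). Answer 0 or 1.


Step 1: Evaluate inner node
  1 OR 0 = 1
Step 2: Evaluate root node
  1 AND 1 = 1

1


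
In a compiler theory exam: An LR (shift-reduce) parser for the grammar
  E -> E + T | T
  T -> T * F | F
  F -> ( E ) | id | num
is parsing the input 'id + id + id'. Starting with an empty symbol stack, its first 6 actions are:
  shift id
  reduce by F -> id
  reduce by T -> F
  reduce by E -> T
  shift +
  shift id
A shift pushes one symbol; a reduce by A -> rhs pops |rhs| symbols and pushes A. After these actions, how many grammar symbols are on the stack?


Tracking the symbol stack through each action:
  Action 1: shift 'id' : push -> stack = [id] (size 1)
  Action 2: reduce by F -> id : pop 1, push F -> stack = [F] (size 1)
  Action 3: reduce by T -> F : pop 1, push T -> stack = [T] (size 1)
  Action 4: reduce by E -> T : pop 1, push E -> stack = [E] (size 1)
  Action 5: shift '+' : push -> stack = [E, +] (size 2)
  Action 6: shift 'id' : push -> stack = [E, +, id] (size 3)
Final stack size: 3

3


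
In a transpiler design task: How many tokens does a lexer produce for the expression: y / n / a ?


Scanning 'y / n / a'
Token 1: 'y' -> identifier
Token 2: '/' -> operator
Token 3: 'n' -> identifier
Token 4: '/' -> operator
Token 5: 'a' -> identifier
Total tokens: 5

5


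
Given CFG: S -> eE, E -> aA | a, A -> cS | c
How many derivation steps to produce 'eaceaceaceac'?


Grammar: S -> eE, E -> aA | a, A -> cS | c
Deriving 'eaceaceaceac':
Step 1: S -> eE => eE
Step 2: E -> aA => eaA
Step 3: A -> cS => eacS
Step 4: S -> eE => eaceE
Step 5: E -> aA => eaceaA
Step 6: A -> cS => eaceacS
Step 7: S -> eE => eaceaceE
Step 8: E -> aA => eaceaceaA
Step 9: A -> cS => eaceaceacS
Step 10: S -> eE => eaceaceaceE
Step 11: E -> aA => eaceaceaceaA
Step 12: A -> c => eaceaceaceac
Total derivation steps: 12

12


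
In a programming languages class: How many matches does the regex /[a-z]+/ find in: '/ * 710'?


Pattern: /[a-z]+/ (identifiers)
Input: '/ * 710'
Scanning for matches:
Total matches: 0

0


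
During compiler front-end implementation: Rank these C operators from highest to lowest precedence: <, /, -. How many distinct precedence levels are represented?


Looking up precedence for each operator:
  < -> precedence 4
  / -> precedence 6
  - -> precedence 5
Sorted highest to lowest: /, -, <
Distinct precedence values: [6, 5, 4]
Number of distinct levels: 3

3


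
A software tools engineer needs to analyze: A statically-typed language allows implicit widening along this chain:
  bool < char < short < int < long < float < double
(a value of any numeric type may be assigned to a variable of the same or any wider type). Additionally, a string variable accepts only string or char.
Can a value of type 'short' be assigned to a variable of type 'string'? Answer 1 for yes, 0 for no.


Target variable type: string
Source value type: short
Rule: string accepts only {string, char}
  source 'short' in {string, char}? No
Result: 0

0


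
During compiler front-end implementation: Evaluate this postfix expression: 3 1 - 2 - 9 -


Processing tokens left to right:
Push 3, Push 1
Pop 3 and 1, compute 3 - 1 = 2, push 2
Push 2
Pop 2 and 2, compute 2 - 2 = 0, push 0
Push 9
Pop 0 and 9, compute 0 - 9 = -9, push -9
Stack result: -9

-9


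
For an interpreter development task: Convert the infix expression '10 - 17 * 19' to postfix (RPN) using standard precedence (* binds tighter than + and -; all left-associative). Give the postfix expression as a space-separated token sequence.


Applying the shunting-yard algorithm:
  Operand 10 -> output
  Push '-' onto operator stack -> op-stack: [-]
  Operand 17 -> output
  Push '*' onto operator stack -> op-stack: [-, *]
  Operand 19 -> output
  End of input: pop '*' to output
  End of input: pop '-' to output
Postfix result: 10 17 19 * -

10 17 19 * -


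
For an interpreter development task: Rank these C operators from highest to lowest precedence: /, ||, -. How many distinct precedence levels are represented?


Looking up precedence for each operator:
  / -> precedence 6
  || -> precedence 1
  - -> precedence 5
Sorted highest to lowest: /, -, ||
Distinct precedence values: [6, 5, 1]
Number of distinct levels: 3

3


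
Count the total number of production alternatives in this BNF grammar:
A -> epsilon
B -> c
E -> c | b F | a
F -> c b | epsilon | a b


Counting alternatives per rule:
  A: 1 alternative(s)
  B: 1 alternative(s)
  E: 3 alternative(s)
  F: 3 alternative(s)
Sum: 1 + 1 + 3 + 3 = 8

8


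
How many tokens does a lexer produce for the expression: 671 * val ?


Scanning '671 * val'
Token 1: '671' -> integer_literal
Token 2: '*' -> operator
Token 3: 'val' -> identifier
Total tokens: 3

3


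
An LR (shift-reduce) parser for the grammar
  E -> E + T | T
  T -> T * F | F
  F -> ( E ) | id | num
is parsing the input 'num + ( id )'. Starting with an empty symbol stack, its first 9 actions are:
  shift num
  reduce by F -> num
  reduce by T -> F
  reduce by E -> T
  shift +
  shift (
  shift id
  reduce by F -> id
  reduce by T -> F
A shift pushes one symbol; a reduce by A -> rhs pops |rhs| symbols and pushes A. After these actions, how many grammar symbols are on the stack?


Tracking the symbol stack through each action:
  Action 1: shift 'num' : push -> stack = [num] (size 1)
  Action 2: reduce by F -> num : pop 1, push F -> stack = [F] (size 1)
  Action 3: reduce by T -> F : pop 1, push T -> stack = [T] (size 1)
  Action 4: reduce by E -> T : pop 1, push E -> stack = [E] (size 1)
  Action 5: shift '+' : push -> stack = [E, +] (size 2)
  Action 6: shift '(' : push -> stack = [E, +, (] (size 3)
  Action 7: shift 'id' : push -> stack = [E, +, (, id] (size 4)
  Action 8: reduce by F -> id : pop 1, push F -> stack = [E, +, (, F] (size 4)
  Action 9: reduce by T -> F : pop 1, push T -> stack = [E, +, (, T] (size 4)
Final stack size: 4

4


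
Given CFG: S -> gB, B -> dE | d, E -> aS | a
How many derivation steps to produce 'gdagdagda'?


Grammar: S -> gB, B -> dE | d, E -> aS | a
Deriving 'gdagdagda':
Step 1: S -> gB => gB
Step 2: B -> dE => gdE
Step 3: E -> aS => gdaS
Step 4: S -> gB => gdagB
Step 5: B -> dE => gdagdE
Step 6: E -> aS => gdagdaS
Step 7: S -> gB => gdagdagB
Step 8: B -> dE => gdagdagdE
Step 9: E -> a => gdagdagda
Total derivation steps: 9

9


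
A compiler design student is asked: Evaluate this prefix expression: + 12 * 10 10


Parsing prefix expression: + 12 * 10 10
Step 1: Innermost operation '* 10 10'
  10 * 10 = 100
Step 2: Outer operation '+ 12 [100]'
  12 + 100 = 112

112


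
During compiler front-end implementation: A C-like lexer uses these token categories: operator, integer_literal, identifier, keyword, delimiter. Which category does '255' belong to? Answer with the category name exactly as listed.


Token: '255'
Checking categories:
  identifier: no
  integer_literal: YES
  operator: no
  keyword: no
  delimiter: no
Category: integer_literal

integer_literal


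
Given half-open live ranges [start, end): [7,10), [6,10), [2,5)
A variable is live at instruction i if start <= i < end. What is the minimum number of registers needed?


Live ranges:
  Var0: [7, 10)
  Var1: [6, 10)
  Var2: [2, 5)
Sweep-line events (position, delta, active):
  pos=2 start -> active=1
  pos=5 end -> active=0
  pos=6 start -> active=1
  pos=7 start -> active=2
  pos=10 end -> active=1
  pos=10 end -> active=0
Maximum simultaneous active: 2
Minimum registers needed: 2

2


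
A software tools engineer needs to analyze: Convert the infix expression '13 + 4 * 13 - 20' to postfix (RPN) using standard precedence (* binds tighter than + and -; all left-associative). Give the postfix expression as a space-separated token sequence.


Applying the shunting-yard algorithm:
  Operand 13 -> output
  Push '+' onto operator stack -> op-stack: [+]
  Operand 4 -> output
  Push '*' onto operator stack -> op-stack: [+, *]
  Operand 13 -> output
  See '-' (prec 1); top '*' (prec 2) >= it -> pop '*' to output
  See '-' (prec 1); top '+' (prec 1) >= it -> pop '+' to output
  Push '-' onto operator stack -> op-stack: [-]
  Operand 20 -> output
  End of input: pop '-' to output
Postfix result: 13 4 13 * + 20 -

13 4 13 * + 20 -


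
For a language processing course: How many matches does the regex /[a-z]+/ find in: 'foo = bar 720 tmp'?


Pattern: /[a-z]+/ (identifiers)
Input: 'foo = bar 720 tmp'
Scanning for matches:
  Match 1: 'foo'
  Match 2: 'bar'
  Match 3: 'tmp'
Total matches: 3

3


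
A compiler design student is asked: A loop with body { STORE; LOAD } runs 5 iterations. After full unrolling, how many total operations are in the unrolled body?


Loop body operations: STORE, LOAD (2 ops per iteration)
Unrolling 5 iterations:
  Iteration 1: STORE, LOAD (2 ops)
  Iteration 2: STORE, LOAD (2 ops)
  Iteration 3: STORE, LOAD (2 ops)
  Iteration 4: STORE, LOAD (2 ops)
  Iteration 5: STORE, LOAD (2 ops)
Total: 5 iterations * 2 ops/iter = 10 operations

10


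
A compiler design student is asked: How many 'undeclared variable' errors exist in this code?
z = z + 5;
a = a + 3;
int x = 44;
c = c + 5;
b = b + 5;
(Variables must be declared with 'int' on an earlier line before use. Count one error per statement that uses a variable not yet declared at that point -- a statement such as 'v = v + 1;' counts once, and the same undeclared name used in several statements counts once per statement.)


Scanning code line by line:
  Line 1: use 'z' -> ERROR (undeclared)
  Line 2: use 'a' -> ERROR (undeclared)
  Line 3: declare 'x' -> declared = ['x']
  Line 4: use 'c' -> ERROR (undeclared)
  Line 5: use 'b' -> ERROR (undeclared)
Total undeclared variable errors: 4

4


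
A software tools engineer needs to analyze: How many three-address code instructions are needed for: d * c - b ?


Expression: d * c - b
Generating three-address code (respecting * over +/- precedence):
  Instruction 1: t1 = d * c
  Instruction 2: t2 = t1 - b
Total instructions: 2

2


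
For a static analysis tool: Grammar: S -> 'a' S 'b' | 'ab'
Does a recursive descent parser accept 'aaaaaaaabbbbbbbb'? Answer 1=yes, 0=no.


Grammar accepts strings of the form a^n b^n (n >= 1)
Word: 'aaaaaaaabbbbbbbb'
Counting: 8 a's and 8 b's
Check: 8 == 8? Yes
Derivation (S -> aSb applied 7 time(s), then S -> ab): S => aSb => aaSbb => aaaSbbb => aaaaSbbbb => aaaaaSbbbbb => aaaaaaSbbbbbb => aaaaaaaSbbbbbbb => aaaaaaaabbbbbbbb
Accepted

1


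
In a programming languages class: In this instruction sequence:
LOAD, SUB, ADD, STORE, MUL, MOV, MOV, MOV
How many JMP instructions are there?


Scanning instruction sequence for JMP:
  Position 1: LOAD
  Position 2: SUB
  Position 3: ADD
  Position 4: STORE
  Position 5: MUL
  Position 6: MOV
  Position 7: MOV
  Position 8: MOV
Matches at positions: []
Total JMP count: 0

0


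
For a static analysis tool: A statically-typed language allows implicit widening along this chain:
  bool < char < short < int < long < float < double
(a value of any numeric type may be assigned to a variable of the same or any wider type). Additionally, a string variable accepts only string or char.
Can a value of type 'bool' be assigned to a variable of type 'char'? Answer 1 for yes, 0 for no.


Target variable type: char
Source value type: bool
Numeric ranks: bool=0, char=1
Widening allowed iff rank(source) <= rank(target): 0 <= 1? Yes
Result: 1

1


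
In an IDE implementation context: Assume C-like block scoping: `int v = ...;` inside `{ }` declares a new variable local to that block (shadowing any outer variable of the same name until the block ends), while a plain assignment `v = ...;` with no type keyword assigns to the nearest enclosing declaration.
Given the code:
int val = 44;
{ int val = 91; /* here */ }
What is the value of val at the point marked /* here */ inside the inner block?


Analyzing scoping rules:
Outer scope: declares val = 44
Inner block: 'int val = 91;' declares a NEW val that shadows the outer one
Inside the block the inner declaration is in scope -> 91
Result: 91

91


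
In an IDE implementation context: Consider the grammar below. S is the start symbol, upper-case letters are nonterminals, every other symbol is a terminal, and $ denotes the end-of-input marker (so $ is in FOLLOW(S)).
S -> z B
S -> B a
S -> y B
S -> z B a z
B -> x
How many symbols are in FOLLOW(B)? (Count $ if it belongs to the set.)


S is the start symbol and does not occur in any rule body, so FOLLOW(S) = {$}.
Examining every occurrence of B in a rule body:
  S -> z B : B is at the right end -> add FOLLOW(S) = {$}
  S -> B a : B is followed by terminal 'a' -> add 'a'
  S -> y B : B is at the right end -> add FOLLOW(S) = {$} (already in the set)
  S -> z B a z : B is followed by terminal 'a' -> add 'a' (already in the set)
  B -> x : B does not occur in the body -> contributes nothing
FOLLOW(B) = {a, $}
Count: 2

2


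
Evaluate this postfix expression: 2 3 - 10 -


Processing tokens left to right:
Push 2, Push 3
Pop 2 and 3, compute 2 - 3 = -1, push -1
Push 10
Pop -1 and 10, compute -1 - 10 = -11, push -11
Stack result: -11

-11


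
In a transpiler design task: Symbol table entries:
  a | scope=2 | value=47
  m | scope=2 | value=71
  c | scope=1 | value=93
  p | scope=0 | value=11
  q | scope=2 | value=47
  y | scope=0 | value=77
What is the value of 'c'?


Searching symbol table for 'c':
  a | scope=2 | value=47
  m | scope=2 | value=71
  c | scope=1 | value=93 <- MATCH
  p | scope=0 | value=11
  q | scope=2 | value=47
  y | scope=0 | value=77
Found 'c' at scope 1 with value 93

93


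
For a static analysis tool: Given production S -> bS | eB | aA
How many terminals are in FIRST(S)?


Production: S -> bS | eB | aA
Examining each alternative for leading terminals:
  S -> bS : first terminal = 'b'
  S -> eB : first terminal = 'e'
  S -> aA : first terminal = 'a'
FIRST(S) = {a, b, e}
Count: 3

3


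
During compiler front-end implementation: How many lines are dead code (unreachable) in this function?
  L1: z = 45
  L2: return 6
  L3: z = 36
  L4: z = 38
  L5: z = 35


Analyzing control flow:
  L1: reachable (before return)
  L2: reachable (return statement)
  L3: DEAD (after return at L2)
  L4: DEAD (after return at L2)
  L5: DEAD (after return at L2)
Return at L2, total lines = 5
Dead lines: L3 through L5
Count: 3

3


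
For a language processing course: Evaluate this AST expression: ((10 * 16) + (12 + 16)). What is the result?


Expression: ((10 * 16) + (12 + 16))
Evaluating step by step:
  10 * 16 = 160
  12 + 16 = 28
  160 + 28 = 188
Result: 188

188


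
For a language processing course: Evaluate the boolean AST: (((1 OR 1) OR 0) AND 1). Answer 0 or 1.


Step 1: Evaluate inner node
  1 OR 1 = 1
Step 2: Evaluate next node
  1 OR 0 = 1
Step 3: Evaluate root node
  1 AND 1 = 1

1


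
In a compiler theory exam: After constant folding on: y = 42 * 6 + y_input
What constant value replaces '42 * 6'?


Identifying constant sub-expression:
  Original: y = 42 * 6 + y_input
  42 and 6 are both compile-time constants
  Evaluating: 42 * 6 = 252
  After folding: y = 252 + y_input

252


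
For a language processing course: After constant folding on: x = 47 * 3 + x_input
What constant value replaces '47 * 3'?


Identifying constant sub-expression:
  Original: x = 47 * 3 + x_input
  47 and 3 are both compile-time constants
  Evaluating: 47 * 3 = 141
  After folding: x = 141 + x_input

141


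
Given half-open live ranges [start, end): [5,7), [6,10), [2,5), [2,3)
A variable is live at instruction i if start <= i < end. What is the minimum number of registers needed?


Live ranges:
  Var0: [5, 7)
  Var1: [6, 10)
  Var2: [2, 5)
  Var3: [2, 3)
Sweep-line events (position, delta, active):
  pos=2 start -> active=1
  pos=2 start -> active=2
  pos=3 end -> active=1
  pos=5 end -> active=0
  pos=5 start -> active=1
  pos=6 start -> active=2
  pos=7 end -> active=1
  pos=10 end -> active=0
Maximum simultaneous active: 2
Minimum registers needed: 2

2


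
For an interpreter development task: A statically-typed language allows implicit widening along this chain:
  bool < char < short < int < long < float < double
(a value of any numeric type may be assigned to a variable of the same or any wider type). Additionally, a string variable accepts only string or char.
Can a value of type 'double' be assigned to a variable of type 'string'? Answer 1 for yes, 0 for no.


Target variable type: string
Source value type: double
Rule: string accepts only {string, char}
  source 'double' in {string, char}? No
Result: 0

0


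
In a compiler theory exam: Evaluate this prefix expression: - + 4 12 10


Parsing prefix expression: - + 4 12 10
Step 1: Innermost operation '+ 4 12'
  4 + 12 = 16
Step 2: Outer operation '- [16] 10'
  16 - 10 = 6

6


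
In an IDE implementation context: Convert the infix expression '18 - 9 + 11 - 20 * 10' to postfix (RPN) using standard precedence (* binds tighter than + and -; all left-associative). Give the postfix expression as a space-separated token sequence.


Applying the shunting-yard algorithm:
  Operand 18 -> output
  Push '-' onto operator stack -> op-stack: [-]
  Operand 9 -> output
  See '+' (prec 1); top '-' (prec 1) >= it -> pop '-' to output
  Push '+' onto operator stack -> op-stack: [+]
  Operand 11 -> output
  See '-' (prec 1); top '+' (prec 1) >= it -> pop '+' to output
  Push '-' onto operator stack -> op-stack: [-]
  Operand 20 -> output
  Push '*' onto operator stack -> op-stack: [-, *]
  Operand 10 -> output
  End of input: pop '*' to output
  End of input: pop '-' to output
Postfix result: 18 9 - 11 + 20 10 * -

18 9 - 11 + 20 10 * -


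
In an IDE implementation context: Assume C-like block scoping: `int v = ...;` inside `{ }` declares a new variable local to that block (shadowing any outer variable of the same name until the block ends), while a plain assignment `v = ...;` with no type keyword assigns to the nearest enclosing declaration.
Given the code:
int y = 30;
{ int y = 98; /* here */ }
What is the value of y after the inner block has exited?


Analyzing scoping rules:
Outer scope: declares y = 30
Inner block: 'int y = 98;' declares a NEW y that shadows the outer one
When the block exits the inner y goes out of scope; the outer y was never modified -> 30
Result: 30

30


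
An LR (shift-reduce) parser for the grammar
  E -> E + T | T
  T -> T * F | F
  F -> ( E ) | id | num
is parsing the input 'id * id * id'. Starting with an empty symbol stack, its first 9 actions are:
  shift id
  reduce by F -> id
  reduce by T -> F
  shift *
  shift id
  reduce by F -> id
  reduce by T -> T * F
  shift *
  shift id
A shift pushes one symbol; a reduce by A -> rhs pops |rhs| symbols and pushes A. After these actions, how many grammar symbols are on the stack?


Tracking the symbol stack through each action:
  Action 1: shift 'id' : push -> stack = [id] (size 1)
  Action 2: reduce by F -> id : pop 1, push F -> stack = [F] (size 1)
  Action 3: reduce by T -> F : pop 1, push T -> stack = [T] (size 1)
  Action 4: shift '*' : push -> stack = [T, *] (size 2)
  Action 5: shift 'id' : push -> stack = [T, *, id] (size 3)
  Action 6: reduce by F -> id : pop 1, push F -> stack = [T, *, F] (size 3)
  Action 7: reduce by T -> T * F : pop 3, push T -> stack = [T] (size 1)
  Action 8: shift '*' : push -> stack = [T, *] (size 2)
  Action 9: shift 'id' : push -> stack = [T, *, id] (size 3)
Final stack size: 3

3


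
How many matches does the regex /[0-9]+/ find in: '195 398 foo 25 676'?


Pattern: /[0-9]+/ (int literals)
Input: '195 398 foo 25 676'
Scanning for matches:
  Match 1: '195'
  Match 2: '398'
  Match 3: '25'
  Match 4: '676'
Total matches: 4

4


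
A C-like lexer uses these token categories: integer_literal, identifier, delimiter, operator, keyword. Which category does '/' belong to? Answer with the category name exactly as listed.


Token: '/'
Checking categories:
  identifier: no
  integer_literal: no
  operator: YES
  keyword: no
  delimiter: no
Category: operator

operator


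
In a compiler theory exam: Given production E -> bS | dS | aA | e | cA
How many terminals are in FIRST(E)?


Production: E -> bS | dS | aA | e | cA
Examining each alternative for leading terminals:
  E -> bS : first terminal = 'b'
  E -> dS : first terminal = 'd'
  E -> aA : first terminal = 'a'
  E -> e : first terminal = 'e'
  E -> cA : first terminal = 'c'
FIRST(E) = {a, b, c, d, e}
Count: 5

5


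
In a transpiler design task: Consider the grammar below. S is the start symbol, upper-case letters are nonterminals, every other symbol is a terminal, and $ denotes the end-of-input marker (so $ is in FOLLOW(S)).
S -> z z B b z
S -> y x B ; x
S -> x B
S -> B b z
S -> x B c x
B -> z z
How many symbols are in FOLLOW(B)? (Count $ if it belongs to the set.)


S is the start symbol and does not occur in any rule body, so FOLLOW(S) = {$}.
Examining every occurrence of B in a rule body:
  S -> z z B b z : B is followed by terminal 'b' -> add 'b'
  S -> y x B ; x : B is followed by terminal ';' -> add ';'
  S -> x B : B is at the right end -> add FOLLOW(S) = {$}
  S -> B b z : B is followed by terminal 'b' -> add 'b' (already in the set)
  S -> x B c x : B is followed by terminal 'c' -> add 'c'
  B -> z z : B does not occur in the body -> contributes nothing
FOLLOW(B) = {;, b, c, $}
Count: 4

4


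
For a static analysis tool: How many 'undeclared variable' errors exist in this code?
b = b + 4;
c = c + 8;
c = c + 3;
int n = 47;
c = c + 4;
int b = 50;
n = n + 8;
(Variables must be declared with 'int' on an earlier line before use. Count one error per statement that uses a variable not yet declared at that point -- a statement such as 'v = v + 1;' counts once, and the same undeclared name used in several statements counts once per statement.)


Scanning code line by line:
  Line 1: use 'b' -> ERROR (undeclared)
  Line 2: use 'c' -> ERROR (undeclared)
  Line 3: use 'c' -> ERROR (undeclared)
  Line 4: declare 'n' -> declared = ['n']
  Line 5: use 'c' -> ERROR (undeclared)
  Line 6: declare 'b' -> declared = ['b', 'n']
  Line 7: use 'n' -> OK (declared)
Total undeclared variable errors: 4

4


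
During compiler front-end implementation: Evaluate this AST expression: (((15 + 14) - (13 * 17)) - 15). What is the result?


Expression: (((15 + 14) - (13 * 17)) - 15)
Evaluating step by step:
  15 + 14 = 29
  13 * 17 = 221
  29 - 221 = -192
  -192 - 15 = -207
Result: -207

-207


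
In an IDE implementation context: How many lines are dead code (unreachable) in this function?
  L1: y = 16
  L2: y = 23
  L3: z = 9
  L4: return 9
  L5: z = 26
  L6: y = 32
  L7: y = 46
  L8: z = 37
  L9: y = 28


Analyzing control flow:
  L1: reachable (before return)
  L2: reachable (before return)
  L3: reachable (before return)
  L4: reachable (return statement)
  L5: DEAD (after return at L4)
  L6: DEAD (after return at L4)
  L7: DEAD (after return at L4)
  L8: DEAD (after return at L4)
  L9: DEAD (after return at L4)
Return at L4, total lines = 9
Dead lines: L5 through L9
Count: 5

5


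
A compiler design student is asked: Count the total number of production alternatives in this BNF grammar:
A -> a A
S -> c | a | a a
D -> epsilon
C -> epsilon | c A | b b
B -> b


Counting alternatives per rule:
  A: 1 alternative(s)
  S: 3 alternative(s)
  D: 1 alternative(s)
  C: 3 alternative(s)
  B: 1 alternative(s)
Sum: 1 + 3 + 1 + 3 + 1 = 9

9


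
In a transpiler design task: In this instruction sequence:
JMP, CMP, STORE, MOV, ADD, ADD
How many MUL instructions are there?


Scanning instruction sequence for MUL:
  Position 1: JMP
  Position 2: CMP
  Position 3: STORE
  Position 4: MOV
  Position 5: ADD
  Position 6: ADD
Matches at positions: []
Total MUL count: 0

0


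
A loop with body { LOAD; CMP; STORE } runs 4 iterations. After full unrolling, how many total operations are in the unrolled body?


Loop body operations: LOAD, CMP, STORE (3 ops per iteration)
Unrolling 4 iterations:
  Iteration 1: LOAD, CMP, STORE (3 ops)
  Iteration 2: LOAD, CMP, STORE (3 ops)
  Iteration 3: LOAD, CMP, STORE (3 ops)
  Iteration 4: LOAD, CMP, STORE (3 ops)
Total: 4 iterations * 3 ops/iter = 12 operations

12


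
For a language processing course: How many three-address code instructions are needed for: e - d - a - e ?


Expression: e - d - a - e
Generating three-address code (respecting * over +/- precedence):
  Instruction 1: t1 = e - d
  Instruction 2: t2 = t1 - a
  Instruction 3: t3 = t2 - e
Total instructions: 3

3


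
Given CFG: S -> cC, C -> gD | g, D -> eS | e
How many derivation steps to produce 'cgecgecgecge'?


Grammar: S -> cC, C -> gD | g, D -> eS | e
Deriving 'cgecgecgecge':
Step 1: S -> cC => cC
Step 2: C -> gD => cgD
Step 3: D -> eS => cgeS
Step 4: S -> cC => cgecC
Step 5: C -> gD => cgecgD
Step 6: D -> eS => cgecgeS
Step 7: S -> cC => cgecgecC
Step 8: C -> gD => cgecgecgD
Step 9: D -> eS => cgecgecgeS
Step 10: S -> cC => cgecgecgecC
Step 11: C -> gD => cgecgecgecgD
Step 12: D -> e => cgecgecgecge
Total derivation steps: 12

12


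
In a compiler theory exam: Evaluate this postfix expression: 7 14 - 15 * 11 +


Processing tokens left to right:
Push 7, Push 14
Pop 7 and 14, compute 7 - 14 = -7, push -7
Push 15
Pop -7 and 15, compute -7 * 15 = -105, push -105
Push 11
Pop -105 and 11, compute -105 + 11 = -94, push -94
Stack result: -94

-94


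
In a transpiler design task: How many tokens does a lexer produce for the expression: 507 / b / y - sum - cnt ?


Scanning '507 / b / y - sum - cnt'
Token 1: '507' -> integer_literal
Token 2: '/' -> operator
Token 3: 'b' -> identifier
Token 4: '/' -> operator
Token 5: 'y' -> identifier
Token 6: '-' -> operator
Token 7: 'sum' -> identifier
Token 8: '-' -> operator
Token 9: 'cnt' -> identifier
Total tokens: 9

9


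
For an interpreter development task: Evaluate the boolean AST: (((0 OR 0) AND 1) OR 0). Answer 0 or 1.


Step 1: Evaluate inner node
  0 OR 0 = 0
Step 2: Evaluate next node
  0 AND 1 = 0
Step 3: Evaluate root node
  0 OR 0 = 0

0


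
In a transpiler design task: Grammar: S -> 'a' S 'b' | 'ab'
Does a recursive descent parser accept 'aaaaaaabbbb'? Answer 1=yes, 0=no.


Grammar accepts strings of the form a^n b^n (n >= 1)
Word: 'aaaaaaabbbb'
Counting: 7 a's and 4 b's
Check: 7 == 4? No
Mismatch: a-count != b-count
Rejected

0


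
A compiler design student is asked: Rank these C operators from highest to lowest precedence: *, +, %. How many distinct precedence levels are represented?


Looking up precedence for each operator:
  * -> precedence 6
  + -> precedence 5
  % -> precedence 6
Sorted highest to lowest: *, %, +
Distinct precedence values: [6, 5]
Number of distinct levels: 2

2


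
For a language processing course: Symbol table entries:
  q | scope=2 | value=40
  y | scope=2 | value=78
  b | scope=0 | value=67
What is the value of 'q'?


Searching symbol table for 'q':
  q | scope=2 | value=40 <- MATCH
  y | scope=2 | value=78
  b | scope=0 | value=67
Found 'q' at scope 2 with value 40

40


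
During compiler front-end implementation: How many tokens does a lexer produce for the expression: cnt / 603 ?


Scanning 'cnt / 603'
Token 1: 'cnt' -> identifier
Token 2: '/' -> operator
Token 3: '603' -> integer_literal
Total tokens: 3

3


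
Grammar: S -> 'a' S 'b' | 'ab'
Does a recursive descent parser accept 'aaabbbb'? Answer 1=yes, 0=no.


Grammar accepts strings of the form a^n b^n (n >= 1)
Word: 'aaabbbb'
Counting: 3 a's and 4 b's
Check: 3 == 4? No
Mismatch: a-count != b-count
Rejected

0


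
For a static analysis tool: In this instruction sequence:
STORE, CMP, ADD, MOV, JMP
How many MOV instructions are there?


Scanning instruction sequence for MOV:
  Position 1: STORE
  Position 2: CMP
  Position 3: ADD
  Position 4: MOV <- MATCH
  Position 5: JMP
Matches at positions: [4]
Total MOV count: 1

1


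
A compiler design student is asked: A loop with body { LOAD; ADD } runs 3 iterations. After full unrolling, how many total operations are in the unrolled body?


Loop body operations: LOAD, ADD (2 ops per iteration)
Unrolling 3 iterations:
  Iteration 1: LOAD, ADD (2 ops)
  Iteration 2: LOAD, ADD (2 ops)
  Iteration 3: LOAD, ADD (2 ops)
Total: 3 iterations * 2 ops/iter = 6 operations

6


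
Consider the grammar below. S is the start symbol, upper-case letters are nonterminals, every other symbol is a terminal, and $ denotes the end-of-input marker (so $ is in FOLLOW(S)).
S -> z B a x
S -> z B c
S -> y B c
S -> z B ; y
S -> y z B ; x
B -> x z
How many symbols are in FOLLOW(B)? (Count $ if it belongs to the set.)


S is the start symbol and does not occur in any rule body, so FOLLOW(S) = {$}.
Examining every occurrence of B in a rule body:
  S -> z B a x : B is followed by terminal 'a' -> add 'a'
  S -> z B c : B is followed by terminal 'c' -> add 'c'
  S -> y B c : B is followed by terminal 'c' -> add 'c' (already in the set)
  S -> z B ; y : B is followed by terminal ';' -> add ';'
  S -> y z B ; x : B is followed by terminal ';' -> add ';' (already in the set)
  B -> x z : B does not occur in the body -> contributes nothing
FOLLOW(B) = {;, a, c}
Count: 3

3


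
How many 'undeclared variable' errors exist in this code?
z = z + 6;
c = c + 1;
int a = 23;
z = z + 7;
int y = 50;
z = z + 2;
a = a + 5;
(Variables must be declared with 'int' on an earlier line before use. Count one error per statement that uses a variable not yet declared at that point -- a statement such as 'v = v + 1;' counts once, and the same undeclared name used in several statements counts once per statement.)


Scanning code line by line:
  Line 1: use 'z' -> ERROR (undeclared)
  Line 2: use 'c' -> ERROR (undeclared)
  Line 3: declare 'a' -> declared = ['a']
  Line 4: use 'z' -> ERROR (undeclared)
  Line 5: declare 'y' -> declared = ['a', 'y']
  Line 6: use 'z' -> ERROR (undeclared)
  Line 7: use 'a' -> OK (declared)
Total undeclared variable errors: 4

4


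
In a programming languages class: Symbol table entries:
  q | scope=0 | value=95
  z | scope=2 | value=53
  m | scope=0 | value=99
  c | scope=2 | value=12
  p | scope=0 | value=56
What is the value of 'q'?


Searching symbol table for 'q':
  q | scope=0 | value=95 <- MATCH
  z | scope=2 | value=53
  m | scope=0 | value=99
  c | scope=2 | value=12
  p | scope=0 | value=56
Found 'q' at scope 0 with value 95

95


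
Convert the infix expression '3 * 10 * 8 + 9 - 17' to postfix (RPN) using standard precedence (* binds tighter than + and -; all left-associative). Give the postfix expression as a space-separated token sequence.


Applying the shunting-yard algorithm:
  Operand 3 -> output
  Push '*' onto operator stack -> op-stack: [*]
  Operand 10 -> output
  See '*' (prec 2); top '*' (prec 2) >= it -> pop '*' to output
  Push '*' onto operator stack -> op-stack: [*]
  Operand 8 -> output
  See '+' (prec 1); top '*' (prec 2) >= it -> pop '*' to output
  Push '+' onto operator stack -> op-stack: [+]
  Operand 9 -> output
  See '-' (prec 1); top '+' (prec 1) >= it -> pop '+' to output
  Push '-' onto operator stack -> op-stack: [-]
  Operand 17 -> output
  End of input: pop '-' to output
Postfix result: 3 10 * 8 * 9 + 17 -

3 10 * 8 * 9 + 17 -


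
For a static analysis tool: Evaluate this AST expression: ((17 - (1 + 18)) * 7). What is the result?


Expression: ((17 - (1 + 18)) * 7)
Evaluating step by step:
  1 + 18 = 19
  17 - 19 = -2
  -2 * 7 = -14
Result: -14

-14


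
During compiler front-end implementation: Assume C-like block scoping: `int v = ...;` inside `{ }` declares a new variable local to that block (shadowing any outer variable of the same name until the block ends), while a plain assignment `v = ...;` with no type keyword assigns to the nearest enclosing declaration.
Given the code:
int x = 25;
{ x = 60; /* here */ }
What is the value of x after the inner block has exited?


Analyzing scoping rules:
Outer scope: declares x = 25
Inner block: 'x = 60;' has no type keyword, so it is an assignment to the outer x (no shadowing)
The assignment changed the outer variable itself, so the new value persists after the block -> 60
Result: 60

60


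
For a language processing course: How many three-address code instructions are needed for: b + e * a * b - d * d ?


Expression: b + e * a * b - d * d
Generating three-address code (respecting * over +/- precedence):
  Instruction 1: t1 = e * a
  Instruction 2: t2 = t1 * b
  Instruction 3: t3 = d * d
  Instruction 4: t4 = b + t2
  Instruction 5: t5 = t4 - t3
Total instructions: 5

5


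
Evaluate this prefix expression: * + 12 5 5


Parsing prefix expression: * + 12 5 5
Step 1: Innermost operation '+ 12 5'
  12 + 5 = 17
Step 2: Outer operation '* [17] 5'
  17 * 5 = 85

85


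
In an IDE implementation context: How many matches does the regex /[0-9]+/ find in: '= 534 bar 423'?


Pattern: /[0-9]+/ (int literals)
Input: '= 534 bar 423'
Scanning for matches:
  Match 1: '534'
  Match 2: '423'
Total matches: 2

2


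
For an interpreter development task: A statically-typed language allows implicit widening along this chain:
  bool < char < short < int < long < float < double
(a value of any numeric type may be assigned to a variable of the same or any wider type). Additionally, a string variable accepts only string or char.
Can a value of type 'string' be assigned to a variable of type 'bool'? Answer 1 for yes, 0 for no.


Target variable type: bool
Source value type: string
Rule: string cannot widen to any numeric type
Result: 0

0


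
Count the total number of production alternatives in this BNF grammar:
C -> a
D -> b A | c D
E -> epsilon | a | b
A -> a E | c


Counting alternatives per rule:
  C: 1 alternative(s)
  D: 2 alternative(s)
  E: 3 alternative(s)
  A: 2 alternative(s)
Sum: 1 + 2 + 3 + 2 = 8

8


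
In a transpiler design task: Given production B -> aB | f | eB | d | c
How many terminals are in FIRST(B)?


Production: B -> aB | f | eB | d | c
Examining each alternative for leading terminals:
  B -> aB : first terminal = 'a'
  B -> f : first terminal = 'f'
  B -> eB : first terminal = 'e'
  B -> d : first terminal = 'd'
  B -> c : first terminal = 'c'
FIRST(B) = {a, c, d, e, f}
Count: 5

5


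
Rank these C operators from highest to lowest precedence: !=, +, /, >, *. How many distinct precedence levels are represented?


Looking up precedence for each operator:
  != -> precedence 3
  + -> precedence 5
  / -> precedence 6
  > -> precedence 4
  * -> precedence 6
Sorted highest to lowest: /, *, +, >, !=
Distinct precedence values: [6, 5, 4, 3]
Number of distinct levels: 4

4


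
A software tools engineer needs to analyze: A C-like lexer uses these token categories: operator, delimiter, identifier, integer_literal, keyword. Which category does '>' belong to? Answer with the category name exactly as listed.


Token: '>'
Checking categories:
  identifier: no
  integer_literal: no
  operator: YES
  keyword: no
  delimiter: no
Category: operator

operator


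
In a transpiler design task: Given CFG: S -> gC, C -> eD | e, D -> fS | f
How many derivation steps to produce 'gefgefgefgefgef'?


Grammar: S -> gC, C -> eD | e, D -> fS | f
Deriving 'gefgefgefgefgef':
Step 1: S -> gC => gC
Step 2: C -> eD => geD
Step 3: D -> fS => gefS
Step 4: S -> gC => gefgC
Step 5: C -> eD => gefgeD
Step 6: D -> fS => gefgefS
Step 7: S -> gC => gefgefgC
Step 8: C -> eD => gefgefgeD
Step 9: D -> fS => gefgefgefS
Step 10: S -> gC => gefgefgefgC
Step 11: C -> eD => gefgefgefgeD
Step 12: D -> fS => gefgefgefgefS
Step 13: S -> gC => gefgefgefgefgC
Step 14: C -> eD => gefgefgefgefgeD
Step 15: D -> f => gefgefgefgefgef
Total derivation steps: 15

15


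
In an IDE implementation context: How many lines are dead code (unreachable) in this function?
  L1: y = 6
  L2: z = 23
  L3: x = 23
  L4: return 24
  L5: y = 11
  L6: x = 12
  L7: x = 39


Analyzing control flow:
  L1: reachable (before return)
  L2: reachable (before return)
  L3: reachable (before return)
  L4: reachable (return statement)
  L5: DEAD (after return at L4)
  L6: DEAD (after return at L4)
  L7: DEAD (after return at L4)
Return at L4, total lines = 7
Dead lines: L5 through L7
Count: 3

3


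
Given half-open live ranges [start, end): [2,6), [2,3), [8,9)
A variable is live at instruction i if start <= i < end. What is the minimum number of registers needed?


Live ranges:
  Var0: [2, 6)
  Var1: [2, 3)
  Var2: [8, 9)
Sweep-line events (position, delta, active):
  pos=2 start -> active=1
  pos=2 start -> active=2
  pos=3 end -> active=1
  pos=6 end -> active=0
  pos=8 start -> active=1
  pos=9 end -> active=0
Maximum simultaneous active: 2
Minimum registers needed: 2

2


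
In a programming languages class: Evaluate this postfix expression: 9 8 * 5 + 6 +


Processing tokens left to right:
Push 9, Push 8
Pop 9 and 8, compute 9 * 8 = 72, push 72
Push 5
Pop 72 and 5, compute 72 + 5 = 77, push 77
Push 6
Pop 77 and 6, compute 77 + 6 = 83, push 83
Stack result: 83

83


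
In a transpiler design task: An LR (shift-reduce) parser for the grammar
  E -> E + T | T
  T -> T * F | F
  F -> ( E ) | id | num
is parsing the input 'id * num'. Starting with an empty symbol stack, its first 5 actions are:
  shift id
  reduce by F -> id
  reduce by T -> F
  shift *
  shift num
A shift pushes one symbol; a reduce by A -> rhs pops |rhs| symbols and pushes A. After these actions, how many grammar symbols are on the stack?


Tracking the symbol stack through each action:
  Action 1: shift 'id' : push -> stack = [id] (size 1)
  Action 2: reduce by F -> id : pop 1, push F -> stack = [F] (size 1)
  Action 3: reduce by T -> F : pop 1, push T -> stack = [T] (size 1)
  Action 4: shift '*' : push -> stack = [T, *] (size 2)
  Action 5: shift 'num' : push -> stack = [T, *, num] (size 3)
Final stack size: 3

3


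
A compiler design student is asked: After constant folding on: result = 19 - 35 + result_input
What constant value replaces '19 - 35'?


Identifying constant sub-expression:
  Original: result = 19 - 35 + result_input
  19 and 35 are both compile-time constants
  Evaluating: 19 - 35 = -16
  After folding: result = -16 + result_input

-16


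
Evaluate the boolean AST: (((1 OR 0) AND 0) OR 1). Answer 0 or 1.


Step 1: Evaluate inner node
  1 OR 0 = 1
Step 2: Evaluate next node
  1 AND 0 = 0
Step 3: Evaluate root node
  0 OR 1 = 1

1


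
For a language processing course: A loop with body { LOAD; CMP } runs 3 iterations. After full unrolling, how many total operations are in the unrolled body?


Loop body operations: LOAD, CMP (2 ops per iteration)
Unrolling 3 iterations:
  Iteration 1: LOAD, CMP (2 ops)
  Iteration 2: LOAD, CMP (2 ops)
  Iteration 3: LOAD, CMP (2 ops)
Total: 3 iterations * 2 ops/iter = 6 operations

6


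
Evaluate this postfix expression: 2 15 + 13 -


Processing tokens left to right:
Push 2, Push 15
Pop 2 and 15, compute 2 + 15 = 17, push 17
Push 13
Pop 17 and 13, compute 17 - 13 = 4, push 4
Stack result: 4

4


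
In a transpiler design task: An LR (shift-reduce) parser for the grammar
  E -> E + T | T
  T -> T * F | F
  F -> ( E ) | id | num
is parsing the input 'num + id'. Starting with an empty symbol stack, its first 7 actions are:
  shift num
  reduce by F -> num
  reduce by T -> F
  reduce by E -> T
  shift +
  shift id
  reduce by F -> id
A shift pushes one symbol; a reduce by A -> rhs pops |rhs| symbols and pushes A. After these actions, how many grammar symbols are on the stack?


Tracking the symbol stack through each action:
  Action 1: shift 'num' : push -> stack = [num] (size 1)
  Action 2: reduce by F -> num : pop 1, push F -> stack = [F] (size 1)
  Action 3: reduce by T -> F : pop 1, push T -> stack = [T] (size 1)
  Action 4: reduce by E -> T : pop 1, push E -> stack = [E] (size 1)
  Action 5: shift '+' : push -> stack = [E, +] (size 2)
  Action 6: shift 'id' : push -> stack = [E, +, id] (size 3)
  Action 7: reduce by F -> id : pop 1, push F -> stack = [E, +, F] (size 3)
Final stack size: 3

3
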